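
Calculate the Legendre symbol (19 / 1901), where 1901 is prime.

Reciprocity: 19 ≡ 3 and 1901 ≡ 1 (mod 4), so (19/1901) = +(1901/19).
Reduce top mod 19: now compute (1/19).
Reached (1/19) = 1. Collecting the sign flips along the way, the symbol is +1.

1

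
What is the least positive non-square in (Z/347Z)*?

2

(2/347) = −1, so 2 is the smallest positive non-residue mod 347.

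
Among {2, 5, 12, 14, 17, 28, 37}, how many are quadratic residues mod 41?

(2/41) = +1 → QR.
(5/41) = +1 → QR.
(12/41) = -1 → non-residue.
(14/41) = -1 → non-residue.
(17/41) = -1 → non-residue.
(28/41) = -1 → non-residue.
(37/41) = +1 → QR.
Total quadratic residues among the 7: 3.

3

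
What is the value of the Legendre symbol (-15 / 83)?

1

Euler's criterion: (-15/83) ≡ 68^41 (mod 83).
68^2 ≡ 59 (mod 83)
68^4 ≡ 78 (mod 83)
68^8 ≡ 25 (mod 83)
68^16 ≡ 44 (mod 83)
68^32 ≡ 27 (mod 83)
68^41 = 68^(32+8+1) ≡ 1 (mod 83).
Result is 1, so (-15/83) = 1.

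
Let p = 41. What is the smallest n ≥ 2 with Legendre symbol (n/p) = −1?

(2/41) = +1, so 2 is a residue.
(3/41) = −1, so 3 is the smallest positive non-residue mod 41.

3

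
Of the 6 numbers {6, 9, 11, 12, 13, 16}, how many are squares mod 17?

3

(6/17) = -1 → non-residue.
(9/17) = +1 → QR.
(11/17) = -1 → non-residue.
(12/17) = -1 → non-residue.
(13/17) = +1 → QR.
(16/17) = +1 → QR.
Total quadratic residues among the 6: 3.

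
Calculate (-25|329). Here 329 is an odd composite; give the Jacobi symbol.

First reduce: -25 ≡ 304 (mod 329).
Pull out 2^4: since 329 ≡ 1 (mod 8), (2/329) = +1, so (2/329)^4 = +1.
Reciprocity: 19 ≡ 3 and 329 ≡ 1 (mod 4), so (19/329) = +(329/19).
Reduce top mod 19: now compute (6/19).
Pull out 2: since 19 ≡ 3 (mod 8), (2/19) = -1.
Reciprocity: 3 ≡ 3 and 19 ≡ 3 (mod 4), so (3/19) = −(19/3).
Reduce top mod 3: now compute (1/3).
Reached (1/3) = 1. Collecting the sign flips along the way, the symbol is +1.

1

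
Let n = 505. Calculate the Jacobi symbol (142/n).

1

Pull out 2: since 505 ≡ 1 (mod 8), (2/505) = +1.
Reciprocity: 71 ≡ 3 and 505 ≡ 1 (mod 4), so (71/505) = +(505/71).
Reduce top mod 71: now compute (8/71).
Pull out 2^3: since 71 ≡ 7 (mod 8), (2/71) = +1, so (2/71)^3 = +1.
Reached (1/71) = 1. Collecting the sign flips along the way, the symbol is +1.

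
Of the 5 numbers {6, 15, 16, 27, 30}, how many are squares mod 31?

(6/31) = -1 → non-residue.
(15/31) = -1 → non-residue.
(16/31) = +1 → QR.
(27/31) = -1 → non-residue.
(30/31) = -1 → non-residue.
Total quadratic residues among the 5: 1.

1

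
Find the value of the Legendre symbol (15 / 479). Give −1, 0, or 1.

Reciprocity: 15 ≡ 3 and 479 ≡ 3 (mod 4), so (15/479) = −(479/15).
Reduce top mod 15: now compute (14/15).
Pull out 2: since 15 ≡ 7 (mod 8), (2/15) = +1.
Reciprocity: 7 ≡ 3 and 15 ≡ 3 (mod 4), so (7/15) = −(15/7).
Reduce top mod 7: now compute (1/7).
Reached (1/7) = 1. Collecting the sign flips along the way, the symbol is +1.

1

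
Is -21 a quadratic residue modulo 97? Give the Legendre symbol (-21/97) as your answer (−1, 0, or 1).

First reduce: -21 ≡ 76 (mod 97).
Pull out 2^2: since 97 ≡ 1 (mod 8), (2/97) = +1, so (2/97)^2 = +1.
Reciprocity: 19 ≡ 3 and 97 ≡ 1 (mod 4), so (19/97) = +(97/19).
Reduce top mod 19: now compute (2/19).
Pull out 2: since 19 ≡ 3 (mod 8), (2/19) = -1.
Reached (1/19) = 1. Collecting the sign flips along the way, the symbol is -1.

-1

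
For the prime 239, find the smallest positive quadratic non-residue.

(2/239) = +1, so 2 is a residue.
(3/239) = +1, so 3 is a residue.
(4/239) = +1, so 4 is a residue.
(5/239) = +1, so 5 is a residue.
(6/239) = +1, so 6 is a residue.
(7/239) = −1, so 7 is the smallest positive non-residue mod 239.

7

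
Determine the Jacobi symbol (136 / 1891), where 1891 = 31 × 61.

-1

Pull out 2^3: since 1891 ≡ 3 (mod 8), (2/1891) = -1, so (2/1891)^3 = -1.
Reciprocity: 17 ≡ 1 and 1891 ≡ 3 (mod 4), so (17/1891) = +(1891/17).
Reduce top mod 17: now compute (4/17).
Pull out 2^2: since 17 ≡ 1 (mod 8), (2/17) = +1, so (2/17)^2 = +1.
Reached (1/17) = 1. Collecting the sign flips along the way, the symbol is -1.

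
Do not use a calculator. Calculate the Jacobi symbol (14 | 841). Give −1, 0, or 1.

1

Pull out 2: since 841 ≡ 1 (mod 8), (2/841) = +1.
Reciprocity: 7 ≡ 3 and 841 ≡ 1 (mod 4), so (7/841) = +(841/7).
Reduce top mod 7: now compute (1/7).
Reached (1/7) = 1. Collecting the sign flips along the way, the symbol is +1.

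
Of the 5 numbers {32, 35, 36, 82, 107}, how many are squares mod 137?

3

(32/137) = +1 → QR.
(35/137) = -1 → non-residue.
(36/137) = +1 → QR.
(82/137) = -1 → non-residue.
(107/137) = +1 → QR.
Total quadratic residues among the 5: 3.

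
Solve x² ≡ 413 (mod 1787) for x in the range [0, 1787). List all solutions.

Since 1787 ≡ 3 (mod 4), a square root of 413 is 413^((1787+1)/4) = 413^447 mod 1787.
Repeated squaring: 413^2≡804, 413^4≡1309, 413^8≡1535, 413^16≡959, 413^32≡1163, 413^64≡1597, 413^128≡360, 413^256≡936 (mod 1787).
413^447 = 413^(256+128+32+16+8+4+2+1) ≡ 953 (mod 1787).
Check: 953² = 908209 ≡ 413 (mod 1787). The two roots are 834 and 953.

834, 953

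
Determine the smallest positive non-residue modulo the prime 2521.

(2/2521) = +1, so 2 is a residue.
(3/2521) = +1, so 3 is a residue.
(4/2521) = +1, so 4 is a residue.
(5/2521) = +1, so 5 is a residue.
(6/2521) = +1, so 6 is a residue.
(7/2521) = +1, so 7 is a residue.
(8/2521) = +1, so 8 is a residue.
(9/2521) = +1, so 9 is a residue.
(10/2521) = +1, so 10 is a residue.
(11/2521) = −1, so 11 is the smallest positive non-residue mod 2521.

11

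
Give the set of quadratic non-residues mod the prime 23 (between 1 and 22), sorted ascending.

Square k = 1,…,11 (k and 23−k give the same square):
1²=1, 2²=4, 3²=9, 4²=16, 5²≡2, 6²≡13, 7²≡3, 8²≡18, 9²≡12, 10²≡8, 11²≡6 (mod 23).
The residues are {1, 2, 3, 4, 6, 8, 9, 12, 13, 16, 18}; the non-residues are the remaining 11 nonzero classes.

5 7 10 11 14 15 17 19 20 21 22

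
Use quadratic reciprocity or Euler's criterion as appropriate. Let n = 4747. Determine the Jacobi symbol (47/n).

Reciprocity: 47 ≡ 3 and 4747 ≡ 3 (mod 4), so (47/4747) = −(4747/47).
Reduce top mod 47: now compute (0/47).
Top reduces to 0: gcd > 1, so the symbol is 0.

0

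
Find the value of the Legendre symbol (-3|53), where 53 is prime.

First reduce: -3 ≡ 50 (mod 53).
Pull out 2: since 53 ≡ 5 (mod 8), (2/53) = -1.
Reciprocity: 25 ≡ 1 and 53 ≡ 1 (mod 4), so (25/53) = +(53/25).
Reduce top mod 25: now compute (3/25).
Reciprocity: 3 ≡ 3 and 25 ≡ 1 (mod 4), so (3/25) = +(25/3).
Reduce top mod 3: now compute (1/3).
Reached (1/3) = 1. Collecting the sign flips along the way, the symbol is -1.

-1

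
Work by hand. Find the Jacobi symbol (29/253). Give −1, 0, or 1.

-1

Reciprocity: 29 ≡ 1 and 253 ≡ 1 (mod 4), so (29/253) = +(253/29).
Reduce top mod 29: now compute (21/29).
Reciprocity: 21 ≡ 1 and 29 ≡ 1 (mod 4), so (21/29) = +(29/21).
Reduce top mod 21: now compute (8/21).
Pull out 2^3: since 21 ≡ 5 (mod 8), (2/21) = -1, so (2/21)^3 = -1.
Reached (1/21) = 1. Collecting the sign flips along the way, the symbol is -1.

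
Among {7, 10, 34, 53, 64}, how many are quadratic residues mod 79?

2

(7/79) = -1 → non-residue.
(10/79) = +1 → QR.
(34/79) = -1 → non-residue.
(53/79) = -1 → non-residue.
(64/79) = +1 → QR.
Total quadratic residues among the 5: 2.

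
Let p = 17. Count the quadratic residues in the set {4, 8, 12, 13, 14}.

(4/17) = +1 → QR.
(8/17) = +1 → QR.
(12/17) = -1 → non-residue.
(13/17) = +1 → QR.
(14/17) = -1 → non-residue.
Total quadratic residues among the 5: 3.

3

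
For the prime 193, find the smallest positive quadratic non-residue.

5

(2/193) = +1, so 2 is a residue.
(3/193) = +1, so 3 is a residue.
(4/193) = +1, so 4 is a residue.
(5/193) = −1, so 5 is the smallest positive non-residue mod 193.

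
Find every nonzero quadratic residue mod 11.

1,3,4,5,9

Square k = 1,…,5 (k and 11−k give the same square):
1²=1, 2²=4, 3²=9, 4²≡5, 5²≡3 (mod 11).
So the quadratic residues mod 11 are {1, 3, 4, 5, 9}.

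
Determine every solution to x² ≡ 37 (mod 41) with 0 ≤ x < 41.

41 ≡ 1 (mod 4), so we find a root by search.
Trying successive values, 18² = 324 ≡ 37 (mod 41). The other root is 41 − 18 = 23.

18, 23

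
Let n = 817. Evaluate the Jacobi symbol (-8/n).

First reduce: -8 ≡ 809 (mod 817).
Reciprocity: 809 ≡ 1 and 817 ≡ 1 (mod 4), so (809/817) = +(817/809).
Reduce top mod 809: now compute (8/809).
Pull out 2^3: since 809 ≡ 1 (mod 8), (2/809) = +1, so (2/809)^3 = +1.
Reached (1/809) = 1. Collecting the sign flips along the way, the symbol is +1.

1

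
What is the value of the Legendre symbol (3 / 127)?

Euler's criterion: (3/127) ≡ 3^63 (mod 127).
3^2 ≡ 9 (mod 127)
3^4 ≡ 81 (mod 127)
3^8 ≡ 84 (mod 127)
3^16 ≡ 71 (mod 127)
3^32 ≡ 88 (mod 127)
3^63 = 3^(32+16+8+4+2+1) ≡ 126 (mod 127).
Result is 126 ≡ −1, so (3/127) = −1.

-1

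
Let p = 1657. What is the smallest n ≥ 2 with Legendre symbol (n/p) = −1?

5

(2/1657) = +1, so 2 is a residue.
(3/1657) = +1, so 3 is a residue.
(4/1657) = +1, so 4 is a residue.
(5/1657) = −1, so 5 is the smallest positive non-residue mod 1657.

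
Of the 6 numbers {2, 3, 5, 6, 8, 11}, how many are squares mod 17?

(2/17) = +1 → QR.
(3/17) = -1 → non-residue.
(5/17) = -1 → non-residue.
(6/17) = -1 → non-residue.
(8/17) = +1 → QR.
(11/17) = -1 → non-residue.
Total quadratic residues among the 6: 2.

2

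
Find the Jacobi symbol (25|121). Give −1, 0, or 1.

Reciprocity: 25 ≡ 1 and 121 ≡ 1 (mod 4), so (25/121) = +(121/25).
Reduce top mod 25: now compute (21/25).
Reciprocity: 21 ≡ 1 and 25 ≡ 1 (mod 4), so (21/25) = +(25/21).
Reduce top mod 21: now compute (4/21).
Pull out 2^2: since 21 ≡ 5 (mod 8), (2/21) = -1, so (2/21)^2 = +1.
Reached (1/21) = 1. Collecting the sign flips along the way, the symbol is +1.

1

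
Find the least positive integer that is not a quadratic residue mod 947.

2

(2/947) = −1, so 2 is the smallest positive non-residue mod 947.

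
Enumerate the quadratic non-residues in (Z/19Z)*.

2,3,8,10,12,13,14,15,18

Square k = 1,…,9 (k and 19−k give the same square):
1²=1, 2²=4, 3²=9, 4²=16, 5²≡6, 6²≡17, 7²≡11, 8²≡7, 9²≡5 (mod 19).
The residues are {1, 4, 5, 6, 7, 9, 11, 16, 17}; the non-residues are the remaining 9 nonzero classes.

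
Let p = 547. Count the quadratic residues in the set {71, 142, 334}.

(71/547) = -1 → non-residue.
(142/547) = +1 → QR.
(334/547) = -1 → non-residue.
Total quadratic residues among the 3: 1.

1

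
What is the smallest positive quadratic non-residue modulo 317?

(2/317) = −1, so 2 is the smallest positive non-residue mod 317.

2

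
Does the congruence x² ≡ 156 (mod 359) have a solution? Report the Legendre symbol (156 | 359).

Euler's criterion: (156/359) ≡ 156^179 (mod 359).
156^2 ≡ 283 (mod 359)
156^4 ≡ 32 (mod 359)
156^8 ≡ 306 (mod 359)
156^16 ≡ 296 (mod 359)
156^32 ≡ 20 (mod 359)
156^64 ≡ 41 (mod 359)
156^128 ≡ 245 (mod 359)
156^179 = 156^(128+32+16+2+1) ≡ 358 (mod 359).
Result is 358 ≡ −1, so (156/359) = −1.

-1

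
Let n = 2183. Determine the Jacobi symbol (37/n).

Reciprocity: 37 ≡ 1 and 2183 ≡ 3 (mod 4), so (37/2183) = +(2183/37).
Reduce top mod 37: now compute (0/37).
Top reduces to 0: gcd > 1, so the symbol is 0.

0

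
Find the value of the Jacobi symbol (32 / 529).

Pull out 2^5: since 529 ≡ 1 (mod 8), (2/529) = +1, so (2/529)^5 = +1.
Reached (1/529) = 1. Collecting the sign flips along the way, the symbol is +1.

1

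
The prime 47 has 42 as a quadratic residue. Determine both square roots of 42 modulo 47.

Since 47 ≡ 3 (mod 4), a square root of 42 is 42^((47+1)/4) = 42^12 mod 47.
Repeated squaring: 42^2≡25, 42^4≡14, 42^8≡8 (mod 47).
42^12 = 42^(8+4) ≡ 18 (mod 47).
Check: 18² = 324 ≡ 42 (mod 47). The two roots are 18 and 29.

18, 29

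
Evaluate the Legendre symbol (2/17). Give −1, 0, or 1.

Euler's criterion: (2/17) ≡ 2^8 (mod 17).
2^2 ≡ 4 (mod 17)
2^4 ≡ 16 (mod 17)
2^8 ≡ 1 (mod 17)
2^8 = 2^(8) ≡ 1 (mod 17).
Result is 1, so (2/17) = 1.

1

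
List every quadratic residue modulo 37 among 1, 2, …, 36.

Square k = 1,…,18 (k and 37−k give the same square):
1²=1, 2²=4, 3²=9, 4²=16, 5²=25, 6²=36, 7²≡12, 8²≡27, 9²≡7, 10²≡26, 11²≡10, 12²≡33, 13²≡21, 14²≡11, 15²≡3, 16²≡34, 17²≡30, 18²≡28 (mod 37).
So the quadratic residues mod 37 are {1, 3, 4, 7, 9, 10, 11, 12, 16, 21, 25, 26, 27, 28, 30, 33, 34, 36}.

1 3 4 7 9 10 11 12 16 21 25 26 27 28 30 33 34 36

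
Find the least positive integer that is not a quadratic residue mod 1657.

5

(2/1657) = +1, so 2 is a residue.
(3/1657) = +1, so 3 is a residue.
(4/1657) = +1, so 4 is a residue.
(5/1657) = −1, so 5 is the smallest positive non-residue mod 1657.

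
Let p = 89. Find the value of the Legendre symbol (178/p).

First reduce: 178 ≡ 0 (mod 89).
Top reduces to 0: gcd > 1, so the symbol is 0.

0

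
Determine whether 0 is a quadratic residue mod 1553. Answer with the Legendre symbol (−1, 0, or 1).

0

Top reduces to 0: gcd > 1, so the symbol is 0.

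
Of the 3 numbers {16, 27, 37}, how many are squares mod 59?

(16/59) = +1 → QR.
(27/59) = +1 → QR.
(37/59) = -1 → non-residue.
Total quadratic residues among the 3: 2.

2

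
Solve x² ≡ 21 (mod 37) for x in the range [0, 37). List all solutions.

37 ≡ 1 (mod 4), so we find a root by search.
Trying successive values, 13² = 169 ≡ 21 (mod 37). The other root is 37 − 13 = 24.

13, 24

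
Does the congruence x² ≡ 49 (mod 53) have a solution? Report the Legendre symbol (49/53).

1

Reciprocity: 49 ≡ 1 and 53 ≡ 1 (mod 4), so (49/53) = +(53/49).
Reduce top mod 49: now compute (4/49).
Pull out 2^2: since 49 ≡ 1 (mod 8), (2/49) = +1, so (2/49)^2 = +1.
Reached (1/49) = 1. Collecting the sign flips along the way, the symbol is +1.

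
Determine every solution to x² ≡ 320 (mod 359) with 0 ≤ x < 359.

107, 252

Since 359 ≡ 3 (mod 4), a square root of 320 is 320^((359+1)/4) = 320^90 mod 359.
Repeated squaring: 320^2≡85, 320^4≡45, 320^8≡230, 320^16≡127, 320^32≡333, 320^64≡317 (mod 359).
320^90 = 320^(64+16+8+2) ≡ 107 (mod 359).
Check: 107² = 11449 ≡ 320 (mod 359). The two roots are 107 and 252.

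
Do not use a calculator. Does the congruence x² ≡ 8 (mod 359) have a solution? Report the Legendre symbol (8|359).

Pull out 2^3: since 359 ≡ 7 (mod 8), (2/359) = +1, so (2/359)^3 = +1.
Reached (1/359) = 1. Collecting the sign flips along the way, the symbol is +1.

1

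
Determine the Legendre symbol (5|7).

Euler's criterion: (5/7) ≡ 5^3 (mod 7).
5^2 ≡ 4 (mod 7)
5^3 = 5^(2+1) ≡ 6 (mod 7).
Result is 6 ≡ −1, so (5/7) = −1.

-1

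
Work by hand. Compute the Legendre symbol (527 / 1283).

1

Reciprocity: 527 ≡ 3 and 1283 ≡ 3 (mod 4), so (527/1283) = −(1283/527).
Reduce top mod 527: now compute (229/527).
Reciprocity: 229 ≡ 1 and 527 ≡ 3 (mod 4), so (229/527) = +(527/229).
Reduce top mod 229: now compute (69/229).
Reciprocity: 69 ≡ 1 and 229 ≡ 1 (mod 4), so (69/229) = +(229/69).
Reduce top mod 69: now compute (22/69).
Pull out 2: since 69 ≡ 5 (mod 8), (2/69) = -1.
Reciprocity: 11 ≡ 3 and 69 ≡ 1 (mod 4), so (11/69) = +(69/11).
Reduce top mod 11: now compute (3/11).
Reciprocity: 3 ≡ 3 and 11 ≡ 3 (mod 4), so (3/11) = −(11/3).
Reduce top mod 3: now compute (2/3).
Pull out 2: since 3 ≡ 3 (mod 8), (2/3) = -1.
Reached (1/3) = 1. Collecting the sign flips along the way, the symbol is +1.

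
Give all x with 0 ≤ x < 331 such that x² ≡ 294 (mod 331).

25, 306

Since 331 ≡ 3 (mod 4), a square root of 294 is 294^((331+1)/4) = 294^83 mod 331.
Repeated squaring: 294^2≡45, 294^4≡39, 294^8≡197, 294^16≡82, 294^32≡104, 294^64≡224 (mod 331).
294^83 = 294^(64+16+2+1) ≡ 25 (mod 331).
Check: 25² = 625 ≡ 294 (mod 331). The two roots are 25 and 306.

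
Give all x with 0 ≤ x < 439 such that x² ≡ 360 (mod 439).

46, 393

Since 439 ≡ 3 (mod 4), a square root of 360 is 360^((439+1)/4) = 360^110 mod 439.
Repeated squaring: 360^2≡95, 360^4≡245, 360^8≡321, 360^16≡315, 360^32≡11, 360^64≡121 (mod 439).
360^110 = 360^(64+32+8+4+2) ≡ 393 (mod 439).
Check: 393² = 154449 ≡ 360 (mod 439). The two roots are 46 and 393.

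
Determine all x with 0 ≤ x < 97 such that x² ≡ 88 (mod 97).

31, 66

97 ≡ 1 (mod 4), so we find a root by search.
Trying successive values, 31² = 961 ≡ 88 (mod 97). The other root is 97 − 31 = 66.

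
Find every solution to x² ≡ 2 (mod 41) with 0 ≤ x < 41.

41 ≡ 1 (mod 4), so we find a root by search.
Trying successive values, 17² = 289 ≡ 2 (mod 41). The other root is 41 − 17 = 24.

17, 24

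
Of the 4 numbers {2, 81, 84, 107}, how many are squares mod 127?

(2/127) = +1 → QR.
(81/127) = +1 → QR.
(84/127) = +1 → QR.
(107/127) = +1 → QR.
Total quadratic residues among the 4: 4.

4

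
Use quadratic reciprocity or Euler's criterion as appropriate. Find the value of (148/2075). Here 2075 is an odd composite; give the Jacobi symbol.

1

Pull out 2^2: since 2075 ≡ 3 (mod 8), (2/2075) = -1, so (2/2075)^2 = +1.
Reciprocity: 37 ≡ 1 and 2075 ≡ 3 (mod 4), so (37/2075) = +(2075/37).
Reduce top mod 37: now compute (3/37).
Reciprocity: 3 ≡ 3 and 37 ≡ 1 (mod 4), so (3/37) = +(37/3).
Reduce top mod 3: now compute (1/3).
Reached (1/3) = 1. Collecting the sign flips along the way, the symbol is +1.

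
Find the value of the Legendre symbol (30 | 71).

Euler's criterion: (30/71) ≡ 30^35 (mod 71).
30^2 ≡ 48 (mod 71)
30^4 ≡ 32 (mod 71)
30^8 ≡ 30 (mod 71)
30^16 ≡ 48 (mod 71)
30^32 ≡ 32 (mod 71)
30^35 = 30^(32+2+1) ≡ 1 (mod 71).
Result is 1, so (30/71) = 1.

1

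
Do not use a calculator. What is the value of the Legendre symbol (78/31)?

1

First reduce: 78 ≡ 16 (mod 31).
Pull out 2^4: since 31 ≡ 7 (mod 8), (2/31) = +1, so (2/31)^4 = +1.
Reached (1/31) = 1. Collecting the sign flips along the way, the symbol is +1.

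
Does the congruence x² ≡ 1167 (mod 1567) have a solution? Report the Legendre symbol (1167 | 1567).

Reciprocity: 1167 ≡ 3 and 1567 ≡ 3 (mod 4), so (1167/1567) = −(1567/1167).
Reduce top mod 1167: now compute (400/1167).
Pull out 2^4: since 1167 ≡ 7 (mod 8), (2/1167) = +1, so (2/1167)^4 = +1.
Reciprocity: 25 ≡ 1 and 1167 ≡ 3 (mod 4), so (25/1167) = +(1167/25).
Reduce top mod 25: now compute (17/25).
Reciprocity: 17 ≡ 1 and 25 ≡ 1 (mod 4), so (17/25) = +(25/17).
Reduce top mod 17: now compute (8/17).
Pull out 2^3: since 17 ≡ 1 (mod 8), (2/17) = +1, so (2/17)^3 = +1.
Reached (1/17) = 1. Collecting the sign flips along the way, the symbol is -1.

-1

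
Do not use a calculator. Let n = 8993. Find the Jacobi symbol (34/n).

Pull out 2: since 8993 ≡ 1 (mod 8), (2/8993) = +1.
Reciprocity: 17 ≡ 1 and 8993 ≡ 1 (mod 4), so (17/8993) = +(8993/17).
Reduce top mod 17: now compute (0/17).
Top reduces to 0: gcd > 1, so the symbol is 0.

0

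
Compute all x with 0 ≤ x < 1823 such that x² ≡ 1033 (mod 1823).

Since 1823 ≡ 3 (mod 4), a square root of 1033 is 1033^((1823+1)/4) = 1033^456 mod 1823.
Repeated squaring: 1033^2≡634, 1033^4≡896, 1033^8≡696, 1033^16≡1321, 1033^32≡430, 1033^64≡777, 1033^128≡316, 1033^256≡1414 (mod 1823).
1033^456 = 1033^(256+128+64+8) ≡ 1370 (mod 1823).
Check: 1370² = 1876900 ≡ 1033 (mod 1823). The two roots are 453 and 1370.

453, 1370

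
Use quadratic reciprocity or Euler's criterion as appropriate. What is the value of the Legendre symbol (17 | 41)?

Reciprocity: 17 ≡ 1 and 41 ≡ 1 (mod 4), so (17/41) = +(41/17).
Reduce top mod 17: now compute (7/17).
Reciprocity: 7 ≡ 3 and 17 ≡ 1 (mod 4), so (7/17) = +(17/7).
Reduce top mod 7: now compute (3/7).
Reciprocity: 3 ≡ 3 and 7 ≡ 3 (mod 4), so (3/7) = −(7/3).
Reduce top mod 3: now compute (1/3).
Reached (1/3) = 1. Collecting the sign flips along the way, the symbol is -1.

-1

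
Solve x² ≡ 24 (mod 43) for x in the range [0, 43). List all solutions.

Since 43 ≡ 3 (mod 4), a square root of 24 is 24^((43+1)/4) = 24^11 mod 43.
Repeated squaring: 24^2≡17, 24^4≡31, 24^8≡15 (mod 43).
24^11 = 24^(8+2+1) ≡ 14 (mod 43).
Check: 14² = 196 ≡ 24 (mod 43). The two roots are 14 and 29.

14, 29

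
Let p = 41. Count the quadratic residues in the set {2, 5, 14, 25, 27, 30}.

(2/41) = +1 → QR.
(5/41) = +1 → QR.
(14/41) = -1 → non-residue.
(25/41) = +1 → QR.
(27/41) = -1 → non-residue.
(30/41) = -1 → non-residue.
Total quadratic residues among the 6: 3.

3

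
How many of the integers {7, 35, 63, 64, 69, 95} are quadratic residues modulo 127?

(7/127) = -1 → non-residue.
(35/127) = +1 → QR.
(63/127) = -1 → non-residue.
(64/127) = +1 → QR.
(69/127) = +1 → QR.
(95/127) = -1 → non-residue.
Total quadratic residues among the 6: 3.

3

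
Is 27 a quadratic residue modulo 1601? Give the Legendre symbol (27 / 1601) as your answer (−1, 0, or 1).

Reciprocity: 27 ≡ 3 and 1601 ≡ 1 (mod 4), so (27/1601) = +(1601/27).
Reduce top mod 27: now compute (8/27).
Pull out 2^3: since 27 ≡ 3 (mod 8), (2/27) = -1, so (2/27)^3 = -1.
Reached (1/27) = 1. Collecting the sign flips along the way, the symbol is -1.

-1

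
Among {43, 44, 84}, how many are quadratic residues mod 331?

2

(43/331) = +1 → QR.
(44/331) = -1 → non-residue.
(84/331) = +1 → QR.
Total quadratic residues among the 3: 2.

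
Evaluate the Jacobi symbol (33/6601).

1

Reciprocity: 33 ≡ 1 and 6601 ≡ 1 (mod 4), so (33/6601) = +(6601/33).
Reduce top mod 33: now compute (1/33).
Reached (1/33) = 1. Collecting the sign flips along the way, the symbol is +1.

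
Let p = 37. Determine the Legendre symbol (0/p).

Top reduces to 0: gcd > 1, so the symbol is 0.

0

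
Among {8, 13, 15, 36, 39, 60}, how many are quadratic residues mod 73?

2

(8/73) = +1 → QR.
(13/73) = -1 → non-residue.
(15/73) = -1 → non-residue.
(36/73) = +1 → QR.
(39/73) = -1 → non-residue.
(60/73) = -1 → non-residue.
Total quadratic residues among the 6: 2.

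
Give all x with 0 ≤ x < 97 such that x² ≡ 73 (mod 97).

48, 49

97 ≡ 1 (mod 4), so we find a root by search.
Trying successive values, 48² = 2304 ≡ 73 (mod 97). The other root is 97 − 48 = 49.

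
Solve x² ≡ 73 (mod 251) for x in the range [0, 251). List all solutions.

Since 251 ≡ 3 (mod 4), a square root of 73 is 73^((251+1)/4) = 73^63 mod 251.
Repeated squaring: 73^2≡58, 73^4≡101, 73^8≡161, 73^16≡68, 73^32≡106 (mod 251).
73^63 = 73^(32+16+8+4+2+1) ≡ 233 (mod 251).
Check: 233² = 54289 ≡ 73 (mod 251). The two roots are 18 and 233.

18, 233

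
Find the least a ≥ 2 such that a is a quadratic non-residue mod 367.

3

(2/367) = +1, so 2 is a residue.
(3/367) = −1, so 3 is the smallest positive non-residue mod 367.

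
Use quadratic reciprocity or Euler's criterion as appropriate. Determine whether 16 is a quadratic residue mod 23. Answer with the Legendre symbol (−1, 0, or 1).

1

Pull out 2^4: since 23 ≡ 7 (mod 8), (2/23) = +1, so (2/23)^4 = +1.
Reached (1/23) = 1. Collecting the sign flips along the way, the symbol is +1.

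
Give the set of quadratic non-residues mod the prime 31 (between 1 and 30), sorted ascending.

Square k = 1,…,15 (k and 31−k give the same square):
1²=1, 2²=4, 3²=9, 4²=16, 5²=25, 6²≡5, 7²≡18, 8²≡2, 9²≡19, 10²≡7, 11²≡28, 12²≡20, 13²≡14, 14²≡10, 15²≡8 (mod 31).
The residues are {1, 2, 4, 5, 7, 8, 9, 10, 14, 16, 18, 19, 20, 25, 28}; the non-residues are the remaining 15 nonzero classes.

3, 6, 11, 12, 13, 15, 17, 21, 22, 23, 24, 26, 27, 29, 30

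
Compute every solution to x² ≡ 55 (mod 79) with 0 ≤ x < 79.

23, 56

Since 79 ≡ 3 (mod 4), a square root of 55 is 55^((79+1)/4) = 55^20 mod 79.
Repeated squaring: 55^2≡23, 55^4≡55, 55^8≡23, 55^16≡55 (mod 79).
55^20 = 55^(16+4) ≡ 23 (mod 79).
Check: 23² = 529 ≡ 55 (mod 79). The two roots are 23 and 56.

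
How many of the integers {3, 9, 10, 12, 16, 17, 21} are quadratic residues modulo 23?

4

(3/23) = +1 → QR.
(9/23) = +1 → QR.
(10/23) = -1 → non-residue.
(12/23) = +1 → QR.
(16/23) = +1 → QR.
(17/23) = -1 → non-residue.
(21/23) = -1 → non-residue.
Total quadratic residues among the 7: 4.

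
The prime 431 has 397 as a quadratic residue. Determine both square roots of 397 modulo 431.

158, 273

Since 431 ≡ 3 (mod 4), a square root of 397 is 397^((431+1)/4) = 397^108 mod 431.
Repeated squaring: 397^2≡294, 397^4≡236, 397^8≡97, 397^16≡358, 397^32≡157, 397^64≡82 (mod 431).
397^108 = 397^(64+32+8+4) ≡ 273 (mod 431).
Check: 273² = 74529 ≡ 397 (mod 431). The two roots are 158 and 273.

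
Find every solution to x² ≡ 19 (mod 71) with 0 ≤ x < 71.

Since 71 ≡ 3 (mod 4), a square root of 19 is 19^((71+1)/4) = 19^18 mod 71.
Repeated squaring: 19^2≡6, 19^4≡36, 19^8≡18, 19^16≡40 (mod 71).
19^18 = 19^(16+2) ≡ 27 (mod 71).
Check: 27² = 729 ≡ 19 (mod 71). The two roots are 27 and 44.

27, 44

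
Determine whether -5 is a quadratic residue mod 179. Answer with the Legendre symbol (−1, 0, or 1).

-1

Euler's criterion: (-5/179) ≡ 174^89 (mod 179).
174^2 ≡ 25 (mod 179)
174^4 ≡ 88 (mod 179)
174^8 ≡ 47 (mod 179)
174^16 ≡ 61 (mod 179)
174^32 ≡ 141 (mod 179)
174^64 ≡ 12 (mod 179)
174^89 = 174^(64+16+8+1) ≡ 178 (mod 179).
Result is 178 ≡ −1, so (-5/179) = −1.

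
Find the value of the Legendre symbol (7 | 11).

Reciprocity: 7 ≡ 3 and 11 ≡ 3 (mod 4), so (7/11) = −(11/7).
Reduce top mod 7: now compute (4/7).
Pull out 2^2: since 7 ≡ 7 (mod 8), (2/7) = +1, so (2/7)^2 = +1.
Reached (1/7) = 1. Collecting the sign flips along the way, the symbol is -1.

-1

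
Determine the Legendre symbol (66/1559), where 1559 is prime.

1

Pull out 2: since 1559 ≡ 7 (mod 8), (2/1559) = +1.
Reciprocity: 33 ≡ 1 and 1559 ≡ 3 (mod 4), so (33/1559) = +(1559/33).
Reduce top mod 33: now compute (8/33).
Pull out 2^3: since 33 ≡ 1 (mod 8), (2/33) = +1, so (2/33)^3 = +1.
Reached (1/33) = 1. Collecting the sign flips along the way, the symbol is +1.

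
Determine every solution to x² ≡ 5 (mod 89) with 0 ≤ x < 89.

19, 70

89 ≡ 1 (mod 4), so we find a root by search.
Trying successive values, 19² = 361 ≡ 5 (mod 89). The other root is 89 − 19 = 70.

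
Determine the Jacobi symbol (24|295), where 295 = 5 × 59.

Pull out 2^3: since 295 ≡ 7 (mod 8), (2/295) = +1, so (2/295)^3 = +1.
Reciprocity: 3 ≡ 3 and 295 ≡ 3 (mod 4), so (3/295) = −(295/3).
Reduce top mod 3: now compute (1/3).
Reached (1/3) = 1. Collecting the sign flips along the way, the symbol is -1.

-1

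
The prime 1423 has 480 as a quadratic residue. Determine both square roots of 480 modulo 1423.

657, 766

Since 1423 ≡ 3 (mod 4), a square root of 480 is 480^((1423+1)/4) = 480^356 mod 1423.
Repeated squaring: 480^2≡1297, 480^4≡223, 480^8≡1347, 480^16≡84, 480^32≡1364, 480^64≡635, 480^128≡516, 480^256≡155 (mod 1423).
480^356 = 480^(256+64+32+4) ≡ 657 (mod 1423).
Check: 657² = 431649 ≡ 480 (mod 1423). The two roots are 657 and 766.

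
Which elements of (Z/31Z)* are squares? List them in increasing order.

1 2 4 5 7 8 9 10 14 16 18 19 20 25 28

Square k = 1,…,15 (k and 31−k give the same square):
1²=1, 2²=4, 3²=9, 4²=16, 5²=25, 6²≡5, 7²≡18, 8²≡2, 9²≡19, 10²≡7, 11²≡28, 12²≡20, 13²≡14, 14²≡10, 15²≡8 (mod 31).
So the quadratic residues mod 31 are {1, 2, 4, 5, 7, 8, 9, 10, 14, 16, 18, 19, 20, 25, 28}.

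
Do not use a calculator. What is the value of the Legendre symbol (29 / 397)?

Reciprocity: 29 ≡ 1 and 397 ≡ 1 (mod 4), so (29/397) = +(397/29).
Reduce top mod 29: now compute (20/29).
Pull out 2^2: since 29 ≡ 5 (mod 8), (2/29) = -1, so (2/29)^2 = +1.
Reciprocity: 5 ≡ 1 and 29 ≡ 1 (mod 4), so (5/29) = +(29/5).
Reduce top mod 5: now compute (4/5).
Pull out 2^2: since 5 ≡ 5 (mod 8), (2/5) = -1, so (2/5)^2 = +1.
Reached (1/5) = 1. Collecting the sign flips along the way, the symbol is +1.

1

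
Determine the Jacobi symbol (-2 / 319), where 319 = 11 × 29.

First reduce: -2 ≡ 317 (mod 319).
Reciprocity: 317 ≡ 1 and 319 ≡ 3 (mod 4), so (317/319) = +(319/317).
Reduce top mod 317: now compute (2/317).
Pull out 2: since 317 ≡ 5 (mod 8), (2/317) = -1.
Reached (1/317) = 1. Collecting the sign flips along the way, the symbol is -1.

-1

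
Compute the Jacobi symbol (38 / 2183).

Pull out 2: since 2183 ≡ 7 (mod 8), (2/2183) = +1.
Reciprocity: 19 ≡ 3 and 2183 ≡ 3 (mod 4), so (19/2183) = −(2183/19).
Reduce top mod 19: now compute (17/19).
Reciprocity: 17 ≡ 1 and 19 ≡ 3 (mod 4), so (17/19) = +(19/17).
Reduce top mod 17: now compute (2/17).
Pull out 2: since 17 ≡ 1 (mod 8), (2/17) = +1.
Reached (1/17) = 1. Collecting the sign flips along the way, the symbol is -1.

-1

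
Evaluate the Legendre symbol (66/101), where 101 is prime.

Euler's criterion: (66/101) ≡ 66^50 (mod 101).
66^2 ≡ 13 (mod 101)
66^4 ≡ 68 (mod 101)
66^8 ≡ 79 (mod 101)
66^16 ≡ 80 (mod 101)
66^32 ≡ 37 (mod 101)
66^50 = 66^(32+16+2) ≡ 100 (mod 101).
Result is 100 ≡ −1, so (66/101) = −1.

-1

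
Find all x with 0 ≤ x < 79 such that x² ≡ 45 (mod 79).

Since 79 ≡ 3 (mod 4), a square root of 45 is 45^((79+1)/4) = 45^20 mod 79.
Repeated squaring: 45^2≡50, 45^4≡51, 45^8≡73, 45^16≡36 (mod 79).
45^20 = 45^(16+4) ≡ 19 (mod 79).
Check: 19² = 361 ≡ 45 (mod 79). The two roots are 19 and 60.

19, 60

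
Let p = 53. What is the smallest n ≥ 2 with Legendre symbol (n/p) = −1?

(2/53) = −1, so 2 is the smallest positive non-residue mod 53.

2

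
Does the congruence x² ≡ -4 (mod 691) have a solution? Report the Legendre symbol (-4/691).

Euler's criterion: (-4/691) ≡ 687^345 (mod 691).
687^2 ≡ 16 (mod 691)
687^4 ≡ 256 (mod 691)
687^8 ≡ 582 (mod 691)
687^16 ≡ 134 (mod 691)
687^32 ≡ 681 (mod 691)
687^64 ≡ 100 (mod 691)
687^128 ≡ 326 (mod 691)
687^256 ≡ 553 (mod 691)
687^345 = 687^(256+64+16+8+1) ≡ 690 (mod 691).
Result is 690 ≡ −1, so (-4/691) = −1.

-1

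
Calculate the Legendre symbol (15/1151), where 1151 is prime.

1

Reciprocity: 15 ≡ 3 and 1151 ≡ 3 (mod 4), so (15/1151) = −(1151/15).
Reduce top mod 15: now compute (11/15).
Reciprocity: 11 ≡ 3 and 15 ≡ 3 (mod 4), so (11/15) = −(15/11).
Reduce top mod 11: now compute (4/11).
Pull out 2^2: since 11 ≡ 3 (mod 8), (2/11) = -1, so (2/11)^2 = +1.
Reached (1/11) = 1. Collecting the sign flips along the way, the symbol is +1.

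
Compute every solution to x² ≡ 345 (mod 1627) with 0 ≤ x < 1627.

Since 1627 ≡ 3 (mod 4), a square root of 345 is 345^((1627+1)/4) = 345^407 mod 1627.
Repeated squaring: 345^2≡254, 345^4≡1063, 345^8≡831, 345^16≡713, 345^32≡745, 345^64≡218, 345^128≡341, 345^256≡764 (mod 1627).
345^407 = 345^(256+128+16+4+2+1) ≡ 870 (mod 1627).
Check: 870² = 756900 ≡ 345 (mod 1627). The two roots are 757 and 870.

757, 870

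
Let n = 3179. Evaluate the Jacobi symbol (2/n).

-1

Pull out 2: since 3179 ≡ 3 (mod 8), (2/3179) = -1.
Reached (1/3179) = 1. Collecting the sign flips along the way, the symbol is -1.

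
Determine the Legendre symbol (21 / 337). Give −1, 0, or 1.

Reciprocity: 21 ≡ 1 and 337 ≡ 1 (mod 4), so (21/337) = +(337/21).
Reduce top mod 21: now compute (1/21).
Reached (1/21) = 1. Collecting the sign flips along the way, the symbol is +1.

1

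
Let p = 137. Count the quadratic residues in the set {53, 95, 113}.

(53/137) = -1 → non-residue.
(95/137) = -1 → non-residue.
(113/137) = -1 → non-residue.
Total quadratic residues among the 3: 0.

0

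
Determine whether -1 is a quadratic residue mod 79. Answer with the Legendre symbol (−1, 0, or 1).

-1

First reduce: -1 ≡ 78 (mod 79).
Pull out 2: since 79 ≡ 7 (mod 8), (2/79) = +1.
Reciprocity: 39 ≡ 3 and 79 ≡ 3 (mod 4), so (39/79) = −(79/39).
Reduce top mod 39: now compute (1/39).
Reached (1/39) = 1. Collecting the sign flips along the way, the symbol is -1.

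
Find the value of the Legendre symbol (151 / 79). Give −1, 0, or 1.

Euler's criterion: (151/79) ≡ 72^39 (mod 79).
72^2 ≡ 49 (mod 79)
72^4 ≡ 31 (mod 79)
72^8 ≡ 13 (mod 79)
72^16 ≡ 11 (mod 79)
72^32 ≡ 42 (mod 79)
72^39 = 72^(32+4+2+1) ≡ 1 (mod 79).
Result is 1, so (151/79) = 1.

1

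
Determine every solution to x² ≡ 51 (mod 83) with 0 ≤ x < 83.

36, 47

Since 83 ≡ 3 (mod 4), a square root of 51 is 51^((83+1)/4) = 51^21 mod 83.
Repeated squaring: 51^2≡28, 51^4≡37, 51^8≡41, 51^16≡21 (mod 83).
51^21 = 51^(16+4+1) ≡ 36 (mod 83).
Check: 36² = 1296 ≡ 51 (mod 83). The two roots are 36 and 47.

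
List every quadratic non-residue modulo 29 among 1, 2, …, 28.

2, 3, 8, 10, 11, 12, 14, 15, 17, 18, 19, 21, 26, 27

Square k = 1,…,14 (k and 29−k give the same square):
1²=1, 2²=4, 3²=9, 4²=16, 5²=25, 6²≡7, 7²≡20, 8²≡6, 9²≡23, 10²≡13, 11²≡5, 12²≡28, 13²≡24, 14²≡22 (mod 29).
The residues are {1, 4, 5, 6, 7, 9, 13, 16, 20, 22, 23, 24, 25, 28}; the non-residues are the remaining 14 nonzero classes.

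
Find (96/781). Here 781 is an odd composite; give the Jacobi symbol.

Pull out 2^5: since 781 ≡ 5 (mod 8), (2/781) = -1, so (2/781)^5 = -1.
Reciprocity: 3 ≡ 3 and 781 ≡ 1 (mod 4), so (3/781) = +(781/3).
Reduce top mod 3: now compute (1/3).
Reached (1/3) = 1. Collecting the sign flips along the way, the symbol is -1.

-1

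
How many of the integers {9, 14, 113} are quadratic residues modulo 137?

(9/137) = +1 → QR.
(14/137) = +1 → QR.
(113/137) = -1 → non-residue.
Total quadratic residues among the 3: 2.

2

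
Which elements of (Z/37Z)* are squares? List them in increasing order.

Square k = 1,…,18 (k and 37−k give the same square):
1²=1, 2²=4, 3²=9, 4²=16, 5²=25, 6²=36, 7²≡12, 8²≡27, 9²≡7, 10²≡26, 11²≡10, 12²≡33, 13²≡21, 14²≡11, 15²≡3, 16²≡34, 17²≡30, 18²≡28 (mod 37).
So the quadratic residues mod 37 are {1, 3, 4, 7, 9, 10, 11, 12, 16, 21, 25, 26, 27, 28, 30, 33, 34, 36}.

1 3 4 7 9 10 11 12 16 21 25 26 27 28 30 33 34 36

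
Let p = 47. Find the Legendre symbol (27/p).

Reciprocity: 27 ≡ 3 and 47 ≡ 3 (mod 4), so (27/47) = −(47/27).
Reduce top mod 27: now compute (20/27).
Pull out 2^2: since 27 ≡ 3 (mod 8), (2/27) = -1, so (2/27)^2 = +1.
Reciprocity: 5 ≡ 1 and 27 ≡ 3 (mod 4), so (5/27) = +(27/5).
Reduce top mod 5: now compute (2/5).
Pull out 2: since 5 ≡ 5 (mod 8), (2/5) = -1.
Reached (1/5) = 1. Collecting the sign flips along the way, the symbol is +1.

1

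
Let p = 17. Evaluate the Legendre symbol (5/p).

Reciprocity: 5 ≡ 1 and 17 ≡ 1 (mod 4), so (5/17) = +(17/5).
Reduce top mod 5: now compute (2/5).
Pull out 2: since 5 ≡ 5 (mod 8), (2/5) = -1.
Reached (1/5) = 1. Collecting the sign flips along the way, the symbol is -1.

-1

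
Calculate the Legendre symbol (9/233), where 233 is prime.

1

Reciprocity: 9 ≡ 1 and 233 ≡ 1 (mod 4), so (9/233) = +(233/9).
Reduce top mod 9: now compute (8/9).
Pull out 2^3: since 9 ≡ 1 (mod 8), (2/9) = +1, so (2/9)^3 = +1.
Reached (1/9) = 1. Collecting the sign flips along the way, the symbol is +1.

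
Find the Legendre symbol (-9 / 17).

First reduce: -9 ≡ 8 (mod 17).
Pull out 2^3: since 17 ≡ 1 (mod 8), (2/17) = +1, so (2/17)^3 = +1.
Reached (1/17) = 1. Collecting the sign flips along the way, the symbol is +1.

1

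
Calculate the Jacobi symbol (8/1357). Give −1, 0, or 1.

Pull out 2^3: since 1357 ≡ 5 (mod 8), (2/1357) = -1, so (2/1357)^3 = -1.
Reached (1/1357) = 1. Collecting the sign flips along the way, the symbol is -1.

-1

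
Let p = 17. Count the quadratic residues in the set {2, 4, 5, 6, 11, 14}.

(2/17) = +1 → QR.
(4/17) = +1 → QR.
(5/17) = -1 → non-residue.
(6/17) = -1 → non-residue.
(11/17) = -1 → non-residue.
(14/17) = -1 → non-residue.
Total quadratic residues among the 6: 2.

2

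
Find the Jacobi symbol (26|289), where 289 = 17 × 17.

Pull out 2: since 289 ≡ 1 (mod 8), (2/289) = +1.
Reciprocity: 13 ≡ 1 and 289 ≡ 1 (mod 4), so (13/289) = +(289/13).
Reduce top mod 13: now compute (3/13).
Reciprocity: 3 ≡ 3 and 13 ≡ 1 (mod 4), so (3/13) = +(13/3).
Reduce top mod 3: now compute (1/3).
Reached (1/3) = 1. Collecting the sign flips along the way, the symbol is +1.

1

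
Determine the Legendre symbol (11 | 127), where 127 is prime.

Reciprocity: 11 ≡ 3 and 127 ≡ 3 (mod 4), so (11/127) = −(127/11).
Reduce top mod 11: now compute (6/11).
Pull out 2: since 11 ≡ 3 (mod 8), (2/11) = -1.
Reciprocity: 3 ≡ 3 and 11 ≡ 3 (mod 4), so (3/11) = −(11/3).
Reduce top mod 3: now compute (2/3).
Pull out 2: since 3 ≡ 3 (mod 8), (2/3) = -1.
Reached (1/3) = 1. Collecting the sign flips along the way, the symbol is +1.

1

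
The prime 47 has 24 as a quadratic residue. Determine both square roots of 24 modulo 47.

20, 27

Since 47 ≡ 3 (mod 4), a square root of 24 is 24^((47+1)/4) = 24^12 mod 47.
Repeated squaring: 24^2≡12, 24^4≡3, 24^8≡9 (mod 47).
24^12 = 24^(8+4) ≡ 27 (mod 47).
Check: 27² = 729 ≡ 24 (mod 47). The two roots are 20 and 27.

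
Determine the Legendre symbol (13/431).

Euler's criterion: (13/431) ≡ 13^215 (mod 431).
13^2 ≡ 169 (mod 431)
13^4 ≡ 115 (mod 431)
13^8 ≡ 295 (mod 431)
13^16 ≡ 394 (mod 431)
13^32 ≡ 76 (mod 431)
13^64 ≡ 173 (mod 431)
13^128 ≡ 190 (mod 431)
13^215 = 13^(128+64+16+4+2+1) ≡ 430 (mod 431).
Result is 430 ≡ −1, so (13/431) = −1.

-1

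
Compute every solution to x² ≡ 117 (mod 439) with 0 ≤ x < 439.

Since 439 ≡ 3 (mod 4), a square root of 117 is 117^((439+1)/4) = 117^110 mod 439.
Repeated squaring: 117^2≡80, 117^4≡254, 117^8≡422, 117^16≡289, 117^32≡111, 117^64≡29 (mod 439).
117^110 = 117^(64+32+8+4+2) ≡ 275 (mod 439).
Check: 275² = 75625 ≡ 117 (mod 439). The two roots are 164 and 275.

164, 275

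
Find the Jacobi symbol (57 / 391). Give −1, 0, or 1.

1

Reciprocity: 57 ≡ 1 and 391 ≡ 3 (mod 4), so (57/391) = +(391/57).
Reduce top mod 57: now compute (49/57).
Reciprocity: 49 ≡ 1 and 57 ≡ 1 (mod 4), so (49/57) = +(57/49).
Reduce top mod 49: now compute (8/49).
Pull out 2^3: since 49 ≡ 1 (mod 8), (2/49) = +1, so (2/49)^3 = +1.
Reached (1/49) = 1. Collecting the sign flips along the way, the symbol is +1.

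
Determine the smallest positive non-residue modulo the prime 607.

(2/607) = +1, so 2 is a residue.
(3/607) = −1, so 3 is the smallest positive non-residue mod 607.

3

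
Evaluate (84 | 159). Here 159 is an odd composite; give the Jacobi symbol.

0

Pull out 2^2: since 159 ≡ 7 (mod 8), (2/159) = +1, so (2/159)^2 = +1.
Reciprocity: 21 ≡ 1 and 159 ≡ 3 (mod 4), so (21/159) = +(159/21).
Reduce top mod 21: now compute (12/21).
Pull out 2^2: since 21 ≡ 5 (mod 8), (2/21) = -1, so (2/21)^2 = +1.
Reciprocity: 3 ≡ 3 and 21 ≡ 1 (mod 4), so (3/21) = +(21/3).
Reduce top mod 3: now compute (0/3).
Top reduces to 0: gcd > 1, so the symbol is 0.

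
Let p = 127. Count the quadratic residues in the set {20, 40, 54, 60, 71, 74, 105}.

(20/127) = -1 → non-residue.
(40/127) = -1 → non-residue.
(54/127) = -1 → non-residue.
(60/127) = +1 → QR.
(71/127) = +1 → QR.
(74/127) = +1 → QR.
(105/127) = -1 → non-residue.
Total quadratic residues among the 7: 3.

3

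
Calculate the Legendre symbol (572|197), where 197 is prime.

1

Euler's criterion: (572/197) ≡ 178^98 (mod 197).
178^2 ≡ 164 (mod 197)
178^4 ≡ 104 (mod 197)
178^8 ≡ 178 (mod 197)
178^16 ≡ 164 (mod 197)
178^32 ≡ 104 (mod 197)
178^64 ≡ 178 (mod 197)
178^98 = 178^(64+32+2) ≡ 1 (mod 197).
Result is 1, so (572/197) = 1.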